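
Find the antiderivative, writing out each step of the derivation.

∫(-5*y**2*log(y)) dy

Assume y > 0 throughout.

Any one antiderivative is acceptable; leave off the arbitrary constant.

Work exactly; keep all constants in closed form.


Step 1. Integrate ∫(-5*y**2*log(y)) dy by parts with u = log(y), dv = (-5*y**2) dy, so v = -5*y**3/3 [assuming y > 0]: now -5*y**3*log(y)/3 + ∫(5*y**2/3) dy.
Step 2. Evaluate the standard form: now -5*y**3*log(y)/3 + 5*y**3/9.
Answer: -5*y**3*log(y)/3 + 5*y**3/9.


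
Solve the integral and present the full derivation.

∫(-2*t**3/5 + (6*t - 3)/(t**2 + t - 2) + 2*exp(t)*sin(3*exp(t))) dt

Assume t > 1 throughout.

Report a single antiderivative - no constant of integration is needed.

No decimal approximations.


Step 1. Rewrite: now ∫(-2*t**3/5) dt + ∫((6*t - 3)/(t**2 + t - 2)) dt + ∫(2*exp(t)*sin(3*exp(t))) dt.
Step 2. Substitute u = exp(t), turning ∫(2*exp(t)*sin(3*exp(t))) dt into ∫(2*sin(3*u)) du: now ∫(-2*t**3/5) dt + ∫((6*t - 3)/(t**2 + t - 2)) dt + ∫(2*sin(3*u)) du.
Step 3. Evaluate the standard form: now -2*cos(3*u)/3 + ∫(-2*t**3/5) dt + ∫((6*t - 3)/(t**2 + t - 2)) dt.
Step 4. Substitute back u = exp(t): now -2*cos(3*exp(t))/3 + ∫(-2*t**3/5) dt + ∫((6*t - 3)/(t**2 + t - 2)) dt.
Step 5. Decompose ∫((6*t - 3)/(t**2 + t - 2)) dt by partial fractions, (6*t - 3)/(t**2 + t - 2) = 5/(t + 2) + 1/(t - 1): now -2*cos(3*exp(t))/3 + ∫(-2*t**3/5) dt + ∫(1/(t - 1)) dt + ∫(5/(t + 2)) dt.
Step 6. Evaluate the standard form [assuming t > 1]: now log(t - 1) - 2*cos(3*exp(t))/3 + ∫(-2*t**3/5) dt + ∫(5/(t + 2)) dt.
Step 7. Evaluate the standard form [assuming t > -2]: now log(t - 1) + 5*log(t + 2) - 2*cos(3*exp(t))/3 + ∫(-2*t**3/5) dt.
Step 8. Evaluate the standard form: now -t**4/10 + log(t - 1) + 5*log(t + 2) - 2*cos(3*exp(t))/3.
Answer: -t**4/10 + log(t - 1) + 5*log(t + 2) - 2*cos(3*exp(t))/3.


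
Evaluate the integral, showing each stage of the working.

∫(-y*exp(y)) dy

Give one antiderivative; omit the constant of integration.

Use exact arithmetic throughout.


Step 1. Integrate ∫(-y*exp(y)) dy by parts with u = y, dv = (-exp(y)) dy, so v = -exp(y): now -y*exp(y) + ∫(exp(y)) dy.
Step 2. Evaluate the standard form: now -y*exp(y) + exp(y).
Answer: -y*exp(y) + exp(y).


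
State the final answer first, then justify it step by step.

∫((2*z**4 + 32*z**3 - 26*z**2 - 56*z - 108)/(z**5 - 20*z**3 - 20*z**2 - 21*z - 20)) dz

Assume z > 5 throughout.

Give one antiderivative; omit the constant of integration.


The answer is 3*log(z - 5) + 3*log(z + 1) - 4*log(z + 4) + 4*atan(z).
Step 1. Decompose ∫((2*z**4 + 32*z**3 - 26*z**2 - 56*z - 108)/(z**5 - 20*z**3 - 20*z**2 - 21*z - 20)) dz by partial fractions, (2*z**4 + 32*z**3 - 26*z**2 - 56*z - 108)/(z**5 - 20*z**3 - 20*z**2 - 21*z - 20) = 4/(z**2 + 1) - 4/(z + 4) + 3/(z + 1) + 3/(z - 5): now ∫(3/(z - 5)) dz + ∫(3/(z + 1)) dz + ∫(-4/(z + 4)) dz + ∫(4/(z**2 + 1)) dz.
Step 2. Evaluate the standard form [assuming z > 5]: now 3*log(z - 5) + ∫(3/(z + 1)) dz + ∫(-4/(z + 4)) dz + ∫(4/(z**2 + 1)) dz.
Step 3. Evaluate the standard form [assuming z > -4]: now 3*log(z - 5) - 4*log(z + 4) + ∫(3/(z + 1)) dz + ∫(4/(z**2 + 1)) dz.
Step 4. Evaluate the standard form [assuming z > -1]: now 3*log(z - 5) + 3*log(z + 1) - 4*log(z + 4) + ∫(4/(z**2 + 1)) dz.
Step 5. Evaluate the standard form: now 3*log(z - 5) + 3*log(z + 1) - 4*log(z + 4) + 4*atan(z).
Answer: 3*log(z - 5) + 3*log(z + 1) - 4*log(z + 4) + 4*atan(z).


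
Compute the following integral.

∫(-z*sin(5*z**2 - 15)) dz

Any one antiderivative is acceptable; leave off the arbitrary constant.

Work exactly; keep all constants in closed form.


Answer: cos(5*z**2 - 15)/10.


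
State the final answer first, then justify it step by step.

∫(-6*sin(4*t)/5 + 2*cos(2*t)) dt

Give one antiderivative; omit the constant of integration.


The answer is sin(2*t) + 3*cos(4*t)/10.
Step 1. Rewrite: now ∫(-6*sin(4*t)/5) dt + ∫(2*cos(2*t)) dt.
Step 2. Evaluate the standard form: now 3*cos(4*t)/10 + ∫(2*cos(2*t)) dt.
Step 3. Evaluate the standard form: now sin(2*t) + 3*cos(4*t)/10.
Answer: sin(2*t) + 3*cos(4*t)/10.


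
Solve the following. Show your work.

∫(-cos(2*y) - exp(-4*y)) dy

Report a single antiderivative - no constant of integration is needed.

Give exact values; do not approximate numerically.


Step 1. Rewrite: now ∫(-exp(-4*y)) dy + ∫(-cos(2*y)) dy.
Step 2. Evaluate the standard form: now -sin(2*y)/2 + ∫(-exp(-4*y)) dy.
Step 3. Evaluate the standard form: now -sin(2*y)/2 + exp(-4*y)/4.
Answer: -sin(2*y)/2 + exp(-4*y)/4.


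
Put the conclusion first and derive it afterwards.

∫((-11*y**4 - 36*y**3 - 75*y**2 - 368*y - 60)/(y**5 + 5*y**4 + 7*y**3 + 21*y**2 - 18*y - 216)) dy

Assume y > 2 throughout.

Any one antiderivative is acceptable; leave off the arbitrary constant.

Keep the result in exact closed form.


The answer is -4*log(y - 2) - 5*log(y + 3) - 2*log(y + 4) + 4*atan(y/3)/3.
Step 1. Decompose ∫((-11*y**4 - 36*y**3 - 75*y**2 - 368*y - 60)/(y**5 + 5*y**4 + 7*y**3 + 21*y**2 - 18*y - 216)) dy by partial fractions, (-11*y**4 - 36*y**3 - 75*y**2 - 368*y - 60)/(y**5 + 5*y**4 + 7*y**3 + 21*y**2 - 18*y - 216) = 4/(y**2 + 9) - 2/(y + 4) - 5/(y + 3) - 4/(y - 2): now ∫(-4/(y - 2)) dy + ∫(-5/(y + 3)) dy + ∫(-2/(y + 4)) dy + ∫(4/(y**2 + 9)) dy.
Step 2. Evaluate the standard form [assuming y > -4]: now -2*log(y + 4) + ∫(-4/(y - 2)) dy + ∫(-5/(y + 3)) dy + ∫(4/(y**2 + 9)) dy.
Step 3. Evaluate the standard form [assuming y > 2]: now -4*log(y - 2) - 2*log(y + 4) + ∫(-5/(y + 3)) dy + ∫(4/(y**2 + 9)) dy.
Step 4. Evaluate the standard form [assuming y > -3]: now -4*log(y - 2) - 5*log(y + 3) - 2*log(y + 4) + ∫(4/(y**2 + 9)) dy.
Step 5. Evaluate the standard form: now -4*log(y - 2) - 5*log(y + 3) - 2*log(y + 4) + 4*atan(y/3)/3.
Answer: -4*log(y - 2) - 5*log(y + 3) - 2*log(y + 4) + 4*atan(y/3)/3.


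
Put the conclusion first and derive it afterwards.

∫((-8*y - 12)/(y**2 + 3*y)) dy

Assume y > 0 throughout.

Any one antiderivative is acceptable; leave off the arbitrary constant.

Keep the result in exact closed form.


The answer is -4*log(y) - 4*log(y + 3).
Step 1. Decompose ∫((-8*y - 12)/(y**2 + 3*y)) dy by partial fractions, (-8*y - 12)/(y**2 + 3*y) = -4/(y + 3) - 4/y: now ∫(-4/y) dy + ∫(-4/(y + 3)) dy.
Step 2. Evaluate the standard form [assuming y > -3]: now -4*log(y + 3) + ∫(-4/y) dy.
Step 3. Evaluate the standard form [assuming y > 0]: now -4*log(y) - 4*log(y + 3).
Answer: -4*log(y) - 4*log(y + 3).


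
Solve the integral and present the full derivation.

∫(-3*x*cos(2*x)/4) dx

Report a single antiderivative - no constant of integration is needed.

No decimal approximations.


Step 1. Integrate ∫(-3*x*cos(2*x)/4) dx by parts with u = x, dv = (-3*cos(2*x)/4) dx, so v = -3*sin(2*x)/8: now -3*x*sin(2*x)/8 + ∫(3*sin(2*x)/8) dx.
Step 2. Evaluate the standard form: now -3*x*sin(2*x)/8 - 3*cos(2*x)/16.
Answer: -3*x*sin(2*x)/8 - 3*cos(2*x)/16.


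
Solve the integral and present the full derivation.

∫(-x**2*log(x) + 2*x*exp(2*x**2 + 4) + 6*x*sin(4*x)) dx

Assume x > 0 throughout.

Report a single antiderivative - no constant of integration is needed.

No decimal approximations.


Step 1. Rewrite: now ∫(2*x*exp(2*x**2 + 4)) dx + ∫(6*x*sin(4*x)) dx + ∫(-x**2*log(x)) dx.
Step 2. Integrate ∫(6*x*sin(4*x)) dx by parts with u = x, dv = (6*sin(4*x)) dx, so v = -3*cos(4*x)/2: now -3*x*cos(4*x)/2 + ∫(2*x*exp(2*x**2 + 4)) dx + ∫(-x**2*log(x)) dx + ∫(3*cos(4*x)/2) dx.
Step 3. Evaluate the standard form: now -3*x*cos(4*x)/2 + 3*sin(4*x)/8 + ∫(2*x*exp(2*x**2 + 4)) dx + ∫(-x**2*log(x)) dx.
Step 4. Substitute u = x**2 + 2, turning ∫(2*x*exp(2*x**2 + 4)) dx into ∫(exp(2*u)) du: now -3*x*cos(4*x)/2 + 3*sin(4*x)/8 + ∫(-x**2*log(x)) dx + ∫(exp(2*u)) du.
Step 5. Evaluate the standard form: now -3*x*cos(4*x)/2 + exp(2*u)/2 + 3*sin(4*x)/8 + ∫(-x**2*log(x)) dx.
Step 6. Substitute back u = x**2 + 2: now -3*x*cos(4*x)/2 + exp(2*x**2 + 4)/2 + 3*sin(4*x)/8 + ∫(-x**2*log(x)) dx.
Step 7. Integrate ∫(-x**2*log(x)) dx by parts with u = log(x), dv = (-x**2) dx, so v = -x**3/3 [assuming x > 0]: now -x**3*log(x)/3 - 3*x*cos(4*x)/2 + exp(2*x**2 + 4)/2 + 3*sin(4*x)/8 + ∫(x**2/3) dx.
Step 8. Evaluate the standard form: now -x**3*log(x)/3 + x**3/9 - 3*x*cos(4*x)/2 + exp(2*x**2 + 4)/2 + 3*sin(4*x)/8.
Answer: -x**3*log(x)/3 + x**3/9 - 3*x*cos(4*x)/2 + exp(2*x**2 + 4)/2 + 3*sin(4*x)/8.


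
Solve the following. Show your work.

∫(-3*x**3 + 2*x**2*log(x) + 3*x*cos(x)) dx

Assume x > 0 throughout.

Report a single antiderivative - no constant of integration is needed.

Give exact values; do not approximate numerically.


Step 1. Rewrite: now ∫(-3*x**3) dx + ∫(3*x*cos(x)) dx + ∫(2*x**2*log(x)) dx.
Step 2. Integrate ∫(3*x*cos(x)) dx by parts with u = x, dv = (3*cos(x)) dx, so v = 3*sin(x): now 3*x*sin(x) + ∫(-3*x**3) dx + ∫(2*x**2*log(x)) dx + ∫(-3*sin(x)) dx.
Step 3. Evaluate the standard form: now 3*x*sin(x) + 3*cos(x) + ∫(-3*x**3) dx + ∫(2*x**2*log(x)) dx.
Step 4. Integrate ∫(2*x**2*log(x)) dx by parts with u = log(x), dv = (2*x**2) dx, so v = 2*x**3/3 [assuming x > 0]: now 2*x**3*log(x)/3 + 3*x*sin(x) + 3*cos(x) + ∫(-2*x**2/3) dx + ∫(-3*x**3) dx.
Step 5. Evaluate the standard form: now 2*x**3*log(x)/3 - 2*x**3/9 + 3*x*sin(x) + 3*cos(x) + ∫(-3*x**3) dx.
Step 6. Evaluate the standard form: now -3*x**4/4 + 2*x**3*log(x)/3 - 2*x**3/9 + 3*x*sin(x) + 3*cos(x).
Answer: -3*x**4/4 + 2*x**3*log(x)/3 - 2*x**3/9 + 3*x*sin(x) + 3*cos(x).


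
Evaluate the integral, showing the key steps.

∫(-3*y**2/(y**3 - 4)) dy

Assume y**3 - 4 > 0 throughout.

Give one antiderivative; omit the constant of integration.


Step 1. Substitute u = y**3 - 4, turning ∫(-3*y**2/(y**3 - 4)) dy into ∫(-1/u) du: now ∫(-1/u) du.
Step 2. Evaluate the standard form [assuming u > 0]: now -log(u).
Step 3. Substitute back u = y**3 - 4: now -log(y**3 - 4).
Answer: -log(y**3 - 4).


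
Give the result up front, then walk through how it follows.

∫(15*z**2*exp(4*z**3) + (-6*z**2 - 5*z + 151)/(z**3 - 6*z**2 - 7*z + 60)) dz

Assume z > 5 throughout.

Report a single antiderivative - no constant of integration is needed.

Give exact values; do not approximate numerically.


The answer is 5*exp(4*z**3)/4 - 3*log(z - 5) - 5*log(z - 4) + 2*log(z + 3).
Step 1. Rewrite: now ∫(15*z**2*exp(4*z**3)) dz + ∫((-6*z**2 - 5*z + 151)/(z**3 - 6*z**2 - 7*z + 60)) dz.
Step 2. Substitute u = z**3, turning ∫(15*z**2*exp(4*z**3)) dz into ∫(5*exp(4*u)) du: now ∫((-6*z**2 - 5*z + 151)/(z**3 - 6*z**2 - 7*z + 60)) dz + ∫(5*exp(4*u)) du.
Step 3. Evaluate the standard form: now 5*exp(4*u)/4 + ∫((-6*z**2 - 5*z + 151)/(z**3 - 6*z**2 - 7*z + 60)) dz.
Step 4. Substitute back u = z**3: now 5*exp(4*z**3)/4 + ∫((-6*z**2 - 5*z + 151)/(z**3 - 6*z**2 - 7*z + 60)) dz.
Step 5. Decompose ∫((-6*z**2 - 5*z + 151)/(z**3 - 6*z**2 - 7*z + 60)) dz by partial fractions, (-6*z**2 - 5*z + 151)/(z**3 - 6*z**2 - 7*z + 60) = 2/(z + 3) - 5/(z - 4) - 3/(z - 5): now 5*exp(4*z**3)/4 + ∫(-3/(z - 5)) dz + ∫(-5/(z - 4)) dz + ∫(2/(z + 3)) dz.
Step 6. Evaluate the standard form [assuming z > -3]: now 5*exp(4*z**3)/4 + 2*log(z + 3) + ∫(-3/(z - 5)) dz + ∫(-5/(z - 4)) dz.
Step 7. Evaluate the standard form [assuming z > 4]: now 5*exp(4*z**3)/4 - 5*log(z - 4) + 2*log(z + 3) + ∫(-3/(z - 5)) dz.
Step 8. Evaluate the standard form [assuming z > 5]: now 5*exp(4*z**3)/4 - 3*log(z - 5) - 5*log(z - 4) + 2*log(z + 3).
Answer: 5*exp(4*z**3)/4 - 3*log(z - 5) - 5*log(z - 4) + 2*log(z + 3).


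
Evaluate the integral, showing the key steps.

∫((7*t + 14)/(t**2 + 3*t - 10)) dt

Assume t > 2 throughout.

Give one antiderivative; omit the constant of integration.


Step 1. Decompose ∫((7*t + 14)/(t**2 + 3*t - 10)) dt by partial fractions, (7*t + 14)/(t**2 + 3*t - 10) = 3/(t + 5) + 4/(t - 2): now ∫(4/(t - 2)) dt + ∫(3/(t + 5)) dt.
Step 2. Evaluate the standard form [assuming t > 2]: now 4*log(t - 2) + ∫(3/(t + 5)) dt.
Step 3. Evaluate the standard form [assuming t > -5]: now 4*log(t - 2) + 3*log(t + 5).
Answer: 4*log(t - 2) + 3*log(t + 5).


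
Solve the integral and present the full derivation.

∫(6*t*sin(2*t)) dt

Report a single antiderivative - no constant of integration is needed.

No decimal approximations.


Step 1. Integrate ∫(6*t*sin(2*t)) dt by parts with u = t, dv = (6*sin(2*t)) dt, so v = -3*cos(2*t): now -3*t*cos(2*t) + ∫(3*cos(2*t)) dt.
Step 2. Evaluate the standard form: now -3*t*cos(2*t) + 3*sin(2*t)/2.
Answer: -3*t*cos(2*t) + 3*sin(2*t)/2.


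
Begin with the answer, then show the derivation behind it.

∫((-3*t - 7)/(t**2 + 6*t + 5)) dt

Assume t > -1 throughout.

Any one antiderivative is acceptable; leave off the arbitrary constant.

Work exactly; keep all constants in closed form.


The answer is -log(t + 1) - 2*log(t + 5).
Step 1. Decompose ∫((-3*t - 7)/(t**2 + 6*t + 5)) dt by partial fractions, (-3*t - 7)/(t**2 + 6*t + 5) = -2/(t + 5) - 1/(t + 1): now ∫(-1/(t + 1)) dt + ∫(-2/(t + 5)) dt.
Step 2. Evaluate the standard form [assuming t > -1]: now -log(t + 1) + ∫(-2/(t + 5)) dt.
Step 3. Evaluate the standard form [assuming t > -5]: now -log(t + 1) - 2*log(t + 5).
Answer: -log(t + 1) - 2*log(t + 5).


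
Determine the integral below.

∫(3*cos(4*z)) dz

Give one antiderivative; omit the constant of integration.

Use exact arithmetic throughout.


Answer: 3*sin(4*z)/4.


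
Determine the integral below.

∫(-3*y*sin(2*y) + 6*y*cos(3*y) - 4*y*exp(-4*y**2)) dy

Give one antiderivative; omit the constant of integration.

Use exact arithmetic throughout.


Answer: 2*y*sin(3*y) + 3*y*cos(2*y)/2 - 3*sin(2*y)/4 + 2*cos(3*y)/3 + exp(-4*y**2)/2.


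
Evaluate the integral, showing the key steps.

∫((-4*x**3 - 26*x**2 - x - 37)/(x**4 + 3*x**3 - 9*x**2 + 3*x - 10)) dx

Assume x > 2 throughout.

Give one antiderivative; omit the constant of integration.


Step 1. Decompose ∫((-4*x**3 - 26*x**2 - x - 37)/(x**4 + 3*x**3 - 9*x**2 + 3*x - 10)) dx by partial fractions, (-4*x**3 - 26*x**2 - x - 37)/(x**4 + 3*x**3 - 9*x**2 + 3*x - 10) = 1/(x**2 + 1) + 1/(x + 5) - 5/(x - 2): now ∫(-5/(x - 2)) dx + ∫(1/(x + 5)) dx + ∫(1/(x**2 + 1)) dx.
Step 2. Evaluate the standard form [assuming x > -5]: now log(x + 5) + ∫(-5/(x - 2)) dx + ∫(1/(x**2 + 1)) dx.
Step 3. Evaluate the standard form [assuming x > 2]: now -5*log(x - 2) + log(x + 5) + ∫(1/(x**2 + 1)) dx.
Step 4. Evaluate the standard form: now -5*log(x - 2) + log(x + 5) + atan(x).
Answer: -5*log(x - 2) + log(x + 5) + atan(x).


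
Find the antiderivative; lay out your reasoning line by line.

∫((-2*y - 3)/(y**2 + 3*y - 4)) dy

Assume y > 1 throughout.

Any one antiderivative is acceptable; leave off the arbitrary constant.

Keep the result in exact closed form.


Step 1. Decompose ∫((-2*y - 3)/(y**2 + 3*y - 4)) dy by partial fractions, (-2*y - 3)/(y**2 + 3*y - 4) = -1/(y + 4) - 1/(y - 1): now ∫(-1/(y - 1)) dy + ∫(-1/(y + 4)) dy.
Step 2. Evaluate the standard form [assuming y > -4]: now -log(y + 4) + ∫(-1/(y - 1)) dy.
Step 3. Evaluate the standard form [assuming y > 1]: now -log(y - 1) - log(y + 4).
Answer: -log(y - 1) - log(y + 4).


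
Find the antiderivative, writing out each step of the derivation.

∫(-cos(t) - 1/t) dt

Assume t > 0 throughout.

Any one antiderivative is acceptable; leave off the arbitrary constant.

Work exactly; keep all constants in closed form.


Step 1. Rewrite: now ∫(-1/t) dt + ∫(-cos(t)) dt.
Step 2. Evaluate the standard form [assuming t > 0]: now -log(t) + ∫(-cos(t)) dt.
Step 3. Evaluate the standard form: now -log(t) - sin(t).
Answer: -log(t) - sin(t).


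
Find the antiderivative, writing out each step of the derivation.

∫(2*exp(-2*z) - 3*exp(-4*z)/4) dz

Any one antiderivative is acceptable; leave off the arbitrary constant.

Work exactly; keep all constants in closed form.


Step 1. Rewrite: now ∫(-3*exp(-4*z)/4) dz + ∫(2*exp(-2*z)) dz.
Step 2. Evaluate the standard form: now ∫(-3*exp(-4*z)/4) dz - exp(-2*z).
Step 3. Evaluate the standard form: now -exp(-2*z) + 3*exp(-4*z)/16.
Answer: -exp(-2*z) + 3*exp(-4*z)/16.


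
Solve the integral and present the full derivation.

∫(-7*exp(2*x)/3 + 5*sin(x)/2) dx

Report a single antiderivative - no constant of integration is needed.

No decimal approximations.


Step 1. Rewrite: now ∫(-7*exp(2*x)/3) dx + ∫(5*sin(x)/2) dx.
Step 2. Evaluate the standard form: now -7*exp(2*x)/6 + ∫(5*sin(x)/2) dx.
Step 3. Evaluate the standard form: now -7*exp(2*x)/6 - 5*cos(x)/2.
Answer: -7*exp(2*x)/6 - 5*cos(x)/2.


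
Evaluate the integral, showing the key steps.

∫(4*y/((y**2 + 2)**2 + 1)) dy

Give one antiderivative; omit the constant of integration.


Step 1. Substitute u = y**2 + 2, turning ∫(4*y/((y**2 + 2)**2 + 1)) dy into ∫(2/(u**2 + 1)) du: now ∫(2/(u**2 + 1)) du.
Step 2. Evaluate the standard form: now 2*atan(u).
Step 3. Substitute back u = y**2 + 2: now 2*atan(y**2 + 2).
Answer: 2*atan(y**2 + 2).


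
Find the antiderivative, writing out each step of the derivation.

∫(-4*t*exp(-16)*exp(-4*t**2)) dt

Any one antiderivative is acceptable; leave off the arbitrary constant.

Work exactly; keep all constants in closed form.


Step 1. Substitute u = t**2 + 4, turning ∫(-4*t*exp(-16)*exp(-4*t**2)) dt into ∫(-2*exp(-4*u)) du: now ∫(-2*exp(-4*u)) du.
Step 2. Evaluate the standard form: now exp(-4*u)/2.
Step 3. Substitute back u = t**2 + 4: now exp(-4*t**2 - 16)/2.
Answer: exp(-4*t**2 - 16)/2.


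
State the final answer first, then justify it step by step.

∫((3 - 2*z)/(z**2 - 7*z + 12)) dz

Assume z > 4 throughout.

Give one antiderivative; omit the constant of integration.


The answer is -5*log(z - 4) + 3*log(z - 3).
Step 1. Decompose ∫((3 - 2*z)/(z**2 - 7*z + 12)) dz by partial fractions, (3 - 2*z)/(z**2 - 7*z + 12) = 3/(z - 3) - 5/(z - 4): now ∫(-5/(z - 4)) dz + ∫(3/(z - 3)) dz.
Step 2. Evaluate the standard form [assuming z > 3]: now 3*log(z - 3) + ∫(-5/(z - 4)) dz.
Step 3. Evaluate the standard form [assuming z > 4]: now -5*log(z - 4) + 3*log(z - 3).
Answer: -5*log(z - 4) + 3*log(z - 3).


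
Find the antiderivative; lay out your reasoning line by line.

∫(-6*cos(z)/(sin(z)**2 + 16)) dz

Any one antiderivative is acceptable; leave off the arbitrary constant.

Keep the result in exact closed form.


Step 1. Substitute u = sin(z), turning ∫(-6*cos(z)/(sin(z)**2 + 16)) dz into ∫(-6/(u**2 + 16)) du: now ∫(-6/(u**2 + 16)) du.
Step 2. Evaluate the standard form: now -3*atan(u/4)/2.
Step 3. Substitute back u = sin(z): now -3*atan(sin(z)/4)/2.
Answer: -3*atan(sin(z)/4)/2.


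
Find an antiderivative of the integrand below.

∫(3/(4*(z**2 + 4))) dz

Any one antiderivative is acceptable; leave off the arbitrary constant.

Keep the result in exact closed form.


Answer: 3*atan(z/2)/8.


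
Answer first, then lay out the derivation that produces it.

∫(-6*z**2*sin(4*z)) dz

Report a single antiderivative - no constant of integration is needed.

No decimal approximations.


The answer is 3*z**2*cos(4*z)/2 - 3*z*sin(4*z)/4 - 3*cos(4*z)/16.
Step 1. Integrate ∫(-6*z**2*sin(4*z)) dz by parts with u = z**2, dv = (-6*sin(4*z)) dz, so v = 3*cos(4*z)/2: now 3*z**2*cos(4*z)/2 + ∫(-3*z*cos(4*z)) dz.
Step 2. Integrate ∫(-3*z*cos(4*z)) dz by parts with u = z, dv = (-3*cos(4*z)) dz, so v = -3*sin(4*z)/4: now 3*z**2*cos(4*z)/2 - 3*z*sin(4*z)/4 + ∫(3*sin(4*z)/4) dz.
Step 3. Evaluate the standard form: now 3*z**2*cos(4*z)/2 - 3*z*sin(4*z)/4 - 3*cos(4*z)/16.
Answer: 3*z**2*cos(4*z)/2 - 3*z*sin(4*z)/4 - 3*cos(4*z)/16.


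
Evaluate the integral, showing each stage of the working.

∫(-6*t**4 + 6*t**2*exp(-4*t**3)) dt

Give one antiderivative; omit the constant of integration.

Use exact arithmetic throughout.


Step 1. Rewrite: now ∫(-6*t**4) dt + ∫(6*t**2*exp(-4*t**3)) dt.
Step 2. Evaluate the standard form: now -6*t**5/5 + ∫(6*t**2*exp(-4*t**3)) dt.
Step 3. Substitute u = t**3, turning ∫(6*t**2*exp(-4*t**3)) dt into ∫(2*exp(-4*u)) du: now -6*t**5/5 + ∫(2*exp(-4*u)) du.
Step 4. Evaluate the standard form: now -6*t**5/5 - exp(-4*u)/2.
Step 5. Substitute back u = t**3: now -6*t**5/5 - exp(-4*t**3)/2.
Answer: -6*t**5/5 - exp(-4*t**3)/2.


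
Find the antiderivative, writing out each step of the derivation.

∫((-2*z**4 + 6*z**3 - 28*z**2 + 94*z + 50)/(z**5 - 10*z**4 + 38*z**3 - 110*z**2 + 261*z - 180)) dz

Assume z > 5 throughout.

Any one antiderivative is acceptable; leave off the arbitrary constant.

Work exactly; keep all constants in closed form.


Step 1. Decompose ∫((-2*z**4 + 6*z**3 - 28*z**2 + 94*z + 50)/(z**5 - 10*z**4 + 38*z**3 - 110*z**2 + 261*z - 180)) dz by partial fractions, (-2*z**4 + 6*z**3 - 28*z**2 + 94*z + 50)/(z**5 - 10*z**4 + 38*z**3 - 110*z**2 + 261*z - 180) = 2/(z**2 + 9) + 1/(z - 1) + 2/(z - 4) - 5/(z - 5): now ∫(-5/(z - 5)) dz + ∫(2/(z - 4)) dz + ∫(1/(z - 1)) dz + ∫(2/(z**2 + 9)) dz.
Step 2. Evaluate the standard form [assuming z > 1]: now log(z - 1) + ∫(-5/(z - 5)) dz + ∫(2/(z - 4)) dz + ∫(2/(z**2 + 9)) dz.
Step 3. Evaluate the standard form [assuming z > 5]: now -5*log(z - 5) + log(z - 1) + ∫(2/(z - 4)) dz + ∫(2/(z**2 + 9)) dz.
Step 4. Evaluate the standard form [assuming z > 4]: now -5*log(z - 5) + 2*log(z - 4) + log(z - 1) + ∫(2/(z**2 + 9)) dz.
Step 5. Evaluate the standard form: now -5*log(z - 5) + 2*log(z - 4) + log(z - 1) + 2*atan(z/3)/3.
Answer: -5*log(z - 5) + 2*log(z - 4) + log(z - 1) + 2*atan(z/3)/3.


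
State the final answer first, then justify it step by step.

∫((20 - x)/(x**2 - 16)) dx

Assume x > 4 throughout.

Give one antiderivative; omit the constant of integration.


The answer is 2*log(x - 4) - 3*log(x + 4).
Step 1. Decompose ∫((20 - x)/(x**2 - 16)) dx by partial fractions, (20 - x)/(x**2 - 16) = -3/(x + 4) + 2/(x - 4): now ∫(2/(x - 4)) dx + ∫(-3/(x + 4)) dx.
Step 2. Evaluate the standard form [assuming x > 4]: now 2*log(x - 4) + ∫(-3/(x + 4)) dx.
Step 3. Evaluate the standard form [assuming x > -4]: now 2*log(x - 4) - 3*log(x + 4).
Answer: 2*log(x - 4) - 3*log(x + 4).


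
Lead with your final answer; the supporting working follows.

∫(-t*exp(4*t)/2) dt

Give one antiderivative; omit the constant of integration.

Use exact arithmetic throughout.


The answer is -t*exp(4*t)/8 + exp(4*t)/32.
Step 1. Integrate ∫(-t*exp(4*t)/2) dt by parts with u = t, dv = (-exp(4*t)/2) dt, so v = -exp(4*t)/8: now -t*exp(4*t)/8 + ∫(exp(4*t)/8) dt.
Step 2. Evaluate the standard form: now -t*exp(4*t)/8 + exp(4*t)/32.
Answer: -t*exp(4*t)/8 + exp(4*t)/32.


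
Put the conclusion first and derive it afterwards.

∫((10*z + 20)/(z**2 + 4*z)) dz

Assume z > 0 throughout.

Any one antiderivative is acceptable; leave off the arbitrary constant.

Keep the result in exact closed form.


The answer is 5*log(z) + 5*log(z + 4).
Step 1. Decompose ∫((10*z + 20)/(z**2 + 4*z)) dz by partial fractions, (10*z + 20)/(z**2 + 4*z) = 5/(z + 4) + 5/z: now ∫(5/z) dz + ∫(5/(z + 4)) dz.
Step 2. Evaluate the standard form [assuming z > -4]: now 5*log(z + 4) + ∫(5/z) dz.
Step 3. Evaluate the standard form [assuming z > 0]: now 5*log(z) + 5*log(z + 4).
Answer: 5*log(z) + 5*log(z + 4).


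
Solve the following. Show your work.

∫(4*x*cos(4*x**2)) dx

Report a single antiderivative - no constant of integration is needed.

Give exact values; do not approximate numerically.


Step 1. Substitute u = x**2, turning ∫(4*x*cos(4*x**2)) dx into ∫(2*cos(4*u)) du: now ∫(2*cos(4*u)) du.
Step 2. Evaluate the standard form: now sin(4*u)/2.
Step 3. Substitute back u = x**2: now sin(4*x**2)/2.
Answer: sin(4*x**2)/2.


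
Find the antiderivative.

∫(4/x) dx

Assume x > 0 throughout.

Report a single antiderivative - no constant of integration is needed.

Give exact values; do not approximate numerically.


Answer: 4*log(x).


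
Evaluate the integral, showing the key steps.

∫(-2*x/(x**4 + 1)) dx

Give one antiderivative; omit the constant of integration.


Step 1. Substitute u = x**2, turning ∫(-2*x/(x**4 + 1)) dx into ∫(-1/(u**2 + 1)) du: now ∫(-1/(u**2 + 1)) du.
Step 2. Evaluate the standard form: now -atan(u).
Step 3. Substitute back u = x**2: now -atan(x**2).
Answer: -atan(x**2).


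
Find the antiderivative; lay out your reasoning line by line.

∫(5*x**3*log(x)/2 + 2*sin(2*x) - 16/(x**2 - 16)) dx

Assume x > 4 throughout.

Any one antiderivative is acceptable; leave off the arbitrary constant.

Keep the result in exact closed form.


Step 1. Rewrite: now ∫(5*x**3*log(x)/2) dx + ∫(-16/(x**2 - 16)) dx + ∫(2*sin(2*x)) dx.
Step 2. Integrate ∫(5*x**3*log(x)/2) dx by parts with u = log(x), dv = (5*x**3/2) dx, so v = 5*x**4/8 [assuming x > 0]: now 5*x**4*log(x)/8 + ∫(-5*x**3/8) dx + ∫(-16/(x**2 - 16)) dx + ∫(2*sin(2*x)) dx.
Step 3. Evaluate the standard form: now 5*x**4*log(x)/8 - 5*x**4/32 + ∫(-16/(x**2 - 16)) dx + ∫(2*sin(2*x)) dx.
Step 4. Evaluate the standard form: now 5*x**4*log(x)/8 - 5*x**4/32 - cos(2*x) + ∫(-16/(x**2 - 16)) dx.
Step 5. Decompose ∫(-16/(x**2 - 16)) dx by partial fractions, -16/(x**2 - 16) = 2/(x + 4) - 2/(x - 4): now 5*x**4*log(x)/8 - 5*x**4/32 - cos(2*x) + ∫(-2/(x - 4)) dx + ∫(2/(x + 4)) dx.
Step 6. Evaluate the standard form [assuming x > -4]: now 5*x**4*log(x)/8 - 5*x**4/32 + 2*log(x + 4) - cos(2*x) + ∫(-2/(x - 4)) dx.
Step 7. Evaluate the standard form [assuming x > 4]: now 5*x**4*log(x)/8 - 5*x**4/32 - 2*log(x - 4) + 2*log(x + 4) - cos(2*x).
Answer: 5*x**4*log(x)/8 - 5*x**4/32 - 2*log(x - 4) + 2*log(x + 4) - cos(2*x).


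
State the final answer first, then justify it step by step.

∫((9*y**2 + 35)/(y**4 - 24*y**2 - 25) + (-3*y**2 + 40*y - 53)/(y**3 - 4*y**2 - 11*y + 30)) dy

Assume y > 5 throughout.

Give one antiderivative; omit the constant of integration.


The answer is 4*log(y - 5) - log(y - 2) - 5*log(y + 3) - log(y + 5) - atan(y).
Step 1. Rewrite: now ∫((9*y**2 + 35)/(y**4 - 24*y**2 - 25)) dy + ∫((-3*y**2 + 40*y - 53)/(y**3 - 4*y**2 - 11*y + 30)) dy.
Step 2. Decompose ∫((-3*y**2 + 40*y - 53)/(y**3 - 4*y**2 - 11*y + 30)) dy by partial fractions, (-3*y**2 + 40*y - 53)/(y**3 - 4*y**2 - 11*y + 30) = -5/(y + 3) - 1/(y - 2) + 3/(y - 5): now ∫((9*y**2 + 35)/(y**4 - 24*y**2 - 25)) dy + ∫(3/(y - 5)) dy + ∫(-1/(y - 2)) dy + ∫(-5/(y + 3)) dy.
Step 3. Evaluate the standard form [assuming y > 5]: now 3*log(y - 5) + ∫((9*y**2 + 35)/(y**4 - 24*y**2 - 25)) dy + ∫(-1/(y - 2)) dy + ∫(-5/(y + 3)) dy.
Step 4. Evaluate the standard form [assuming y > -3]: now 3*log(y - 5) - 5*log(y + 3) + ∫((9*y**2 + 35)/(y**4 - 24*y**2 - 25)) dy + ∫(-1/(y - 2)) dy.
Step 5. Evaluate the standard form [assuming y > 2]: now 3*log(y - 5) - log(y - 2) - 5*log(y + 3) + ∫((9*y**2 + 35)/(y**4 - 24*y**2 - 25)) dy.
Step 6. Decompose ∫((9*y**2 + 35)/(y**4 - 24*y**2 - 25)) dy by partial fractions, (9*y**2 + 35)/(y**4 - 24*y**2 - 25) = -1/(y**2 + 1) - 1/(y + 5) + 1/(y - 5): now 3*log(y - 5) - log(y - 2) - 5*log(y + 3) + ∫(1/(y - 5)) dy + ∫(-1/(y + 5)) dy + ∫(-1/(y**2 + 1)) dy.
Step 7. Evaluate the standard form [assuming y > 5]: now 4*log(y - 5) - log(y - 2) - 5*log(y + 3) + ∫(-1/(y + 5)) dy + ∫(-1/(y**2 + 1)) dy.
Step 8. Evaluate the standard form [assuming y > -5]: now 4*log(y - 5) - log(y - 2) - 5*log(y + 3) - log(y + 5) + ∫(-1/(y**2 + 1)) dy.
Step 9. Evaluate the standard form: now 4*log(y - 5) - log(y - 2) - 5*log(y + 3) - log(y + 5) - atan(y).
Answer: 4*log(y - 5) - log(y - 2) - 5*log(y + 3) - log(y + 5) - atan(y).


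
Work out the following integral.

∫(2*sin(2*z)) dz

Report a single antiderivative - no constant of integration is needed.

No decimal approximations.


Answer: -cos(2*z).


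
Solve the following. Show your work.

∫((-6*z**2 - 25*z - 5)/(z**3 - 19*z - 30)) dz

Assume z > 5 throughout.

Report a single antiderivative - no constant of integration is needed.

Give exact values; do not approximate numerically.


Step 1. Decompose ∫((-6*z**2 - 25*z - 5)/(z**3 - 19*z - 30)) dz by partial fractions, (-6*z**2 - 25*z - 5)/(z**3 - 19*z - 30) = 2/(z + 3) - 3/(z + 2) - 5/(z - 5): now ∫(-5/(z - 5)) dz + ∫(-3/(z + 2)) dz + ∫(2/(z + 3)) dz.
Step 2. Evaluate the standard form [assuming z > -2]: now -3*log(z + 2) + ∫(-5/(z - 5)) dz + ∫(2/(z + 3)) dz.
Step 3. Evaluate the standard form [assuming z > 5]: now -5*log(z - 5) - 3*log(z + 2) + ∫(2/(z + 3)) dz.
Step 4. Evaluate the standard form [assuming z > -3]: now -5*log(z - 5) - 3*log(z + 2) + 2*log(z + 3).
Answer: -5*log(z - 5) - 3*log(z + 2) + 2*log(z + 3).


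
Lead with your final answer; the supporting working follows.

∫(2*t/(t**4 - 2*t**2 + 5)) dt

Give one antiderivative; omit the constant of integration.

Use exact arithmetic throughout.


The answer is atan(t**2/2 - 1/2)/2.
Step 1. Substitute u = t**2 - 1, turning ∫(2*t/(t**4 - 2*t**2 + 5)) dt into ∫(1/(u**2 + 4)) du: now ∫(1/(u**2 + 4)) du.
Step 2. Evaluate the standard form: now atan(u/2)/2.
Step 3. Substitute back u = t**2 - 1: now atan(t**2/2 - 1/2)/2.
Answer: atan(t**2/2 - 1/2)/2.


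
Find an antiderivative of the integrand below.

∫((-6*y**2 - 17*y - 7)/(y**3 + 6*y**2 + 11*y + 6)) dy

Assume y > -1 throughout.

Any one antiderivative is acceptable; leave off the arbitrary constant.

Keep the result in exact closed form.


Answer: 2*log(y + 1) - 3*log(y + 2) - 5*log(y + 3).


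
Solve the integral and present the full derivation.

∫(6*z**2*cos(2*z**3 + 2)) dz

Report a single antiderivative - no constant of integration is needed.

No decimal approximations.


Step 1. Substitute u = z**3 + 1, turning ∫(6*z**2*cos(2*z**3 + 2)) dz into ∫(2*cos(2*u)) du: now ∫(2*cos(2*u)) du.
Step 2. Evaluate the standard form: now sin(2*u).
Step 3. Substitute back u = z**3 + 1: now sin(2*z**3 + 2).
Answer: sin(2*z**3 + 2).


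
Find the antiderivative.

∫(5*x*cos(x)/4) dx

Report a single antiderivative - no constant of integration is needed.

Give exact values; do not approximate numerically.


Answer: 5*x*sin(x)/4 + 5*cos(x)/4.


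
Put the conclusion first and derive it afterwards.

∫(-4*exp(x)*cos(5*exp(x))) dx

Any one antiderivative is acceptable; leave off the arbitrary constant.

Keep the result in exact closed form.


The answer is -4*sin(5*exp(x))/5.
Step 1. Substitute u = exp(x), turning ∫(-4*exp(x)*cos(5*exp(x))) dx into ∫(-4*cos(5*u)) du: now ∫(-4*cos(5*u)) du.
Step 2. Evaluate the standard form: now -4*sin(5*u)/5.
Step 3. Substitute back u = exp(x): now -4*sin(5*exp(x))/5.
Answer: -4*sin(5*exp(x))/5.


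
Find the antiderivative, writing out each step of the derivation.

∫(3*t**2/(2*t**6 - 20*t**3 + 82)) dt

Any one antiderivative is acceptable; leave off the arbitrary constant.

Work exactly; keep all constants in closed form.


Step 1. Substitute u = t**3 - 5, turning ∫(3*t**2/(2*t**6 - 20*t**3 + 82)) dt into ∫(1/(2*(u**2 + 16))) du: now ∫(1/(2*(u**2 + 16))) du.
Step 2. Evaluate the standard form: now atan(u/4)/8.
Step 3. Substitute back u = t**3 - 5: now atan(t**3/4 - 5/4)/8.
Answer: atan(t**3/4 - 5/4)/8.


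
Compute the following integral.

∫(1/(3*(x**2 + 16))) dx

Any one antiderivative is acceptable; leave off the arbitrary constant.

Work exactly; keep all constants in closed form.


Answer: atan(x/4)/12.


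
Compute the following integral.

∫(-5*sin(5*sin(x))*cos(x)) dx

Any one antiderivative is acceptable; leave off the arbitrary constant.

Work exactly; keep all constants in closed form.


Answer: cos(5*sin(x)).


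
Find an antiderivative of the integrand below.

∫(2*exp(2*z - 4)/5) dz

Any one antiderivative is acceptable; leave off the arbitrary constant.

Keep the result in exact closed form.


Answer: exp(2*z - 4)/5.


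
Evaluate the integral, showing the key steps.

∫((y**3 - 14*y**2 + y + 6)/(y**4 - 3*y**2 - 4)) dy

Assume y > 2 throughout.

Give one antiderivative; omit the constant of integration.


Step 1. Decompose ∫((y**3 - 14*y**2 + y + 6)/(y**4 - 3*y**2 - 4)) dy by partial fractions, (y**3 - 14*y**2 + y + 6)/(y**4 - 3*y**2 - 4) = -4/(y**2 + 1) + 3/(y + 2) - 2/(y - 2): now ∫(-2/(y - 2)) dy + ∫(3/(y + 2)) dy + ∫(-4/(y**2 + 1)) dy.
Step 2. Evaluate the standard form [assuming y > -2]: now 3*log(y + 2) + ∫(-2/(y - 2)) dy + ∫(-4/(y**2 + 1)) dy.
Step 3. Evaluate the standard form [assuming y > 2]: now -2*log(y - 2) + 3*log(y + 2) + ∫(-4/(y**2 + 1)) dy.
Step 4. Evaluate the standard form: now -2*log(y - 2) + 3*log(y + 2) - 4*atan(y).
Answer: -2*log(y - 2) + 3*log(y + 2) - 4*atan(y).


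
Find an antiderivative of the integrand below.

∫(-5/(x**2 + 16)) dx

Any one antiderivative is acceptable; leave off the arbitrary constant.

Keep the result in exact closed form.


Answer: -5*atan(x/4)/4.


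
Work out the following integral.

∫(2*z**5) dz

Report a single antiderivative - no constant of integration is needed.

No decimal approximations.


Answer: z**6/3.


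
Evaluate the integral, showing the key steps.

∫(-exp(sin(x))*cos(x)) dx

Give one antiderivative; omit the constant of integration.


Step 1. Substitute u = sin(x), turning ∫(-exp(sin(x))*cos(x)) dx into ∫(-exp(u)) du: now ∫(-exp(u)) du.
Step 2. Evaluate the standard form: now -exp(u).
Step 3. Substitute back u = sin(x): now -exp(sin(x)).
Answer: -exp(sin(x)).


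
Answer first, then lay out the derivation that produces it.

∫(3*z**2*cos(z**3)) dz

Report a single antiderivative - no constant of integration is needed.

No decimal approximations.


The answer is sin(z**3).
Step 1. Substitute u = z**3, turning ∫(3*z**2*cos(z**3)) dz into ∫(cos(u)) du: now ∫(cos(u)) du.
Step 2. Evaluate the standard form: now sin(u).
Step 3. Substitute back u = z**3: now sin(z**3).
Answer: sin(z**3).


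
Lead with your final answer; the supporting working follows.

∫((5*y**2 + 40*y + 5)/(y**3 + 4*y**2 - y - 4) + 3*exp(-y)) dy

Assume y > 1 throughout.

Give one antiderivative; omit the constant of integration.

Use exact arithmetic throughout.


The answer is 5*log(y - 1) + 5*log(y + 1) - 5*log(y + 4) - 3*exp(-y).
Step 1. Rewrite: now ∫((5*y**2 + 40*y + 5)/(y**3 + 4*y**2 - y - 4)) dy + ∫(3*exp(-y)) dy.
Step 2. Decompose ∫((5*y**2 + 40*y + 5)/(y**3 + 4*y**2 - y - 4)) dy by partial fractions, (5*y**2 + 40*y + 5)/(y**3 + 4*y**2 - y - 4) = -5/(y + 4) + 5/(y + 1) + 5/(y - 1): now ∫(5/(y - 1)) dy + ∫(5/(y + 1)) dy + ∫(-5/(y + 4)) dy + ∫(3*exp(-y)) dy.
Step 3. Evaluate the standard form [assuming y > -1]: now 5*log(y + 1) + ∫(5/(y - 1)) dy + ∫(-5/(y + 4)) dy + ∫(3*exp(-y)) dy.
Step 4. Evaluate the standard form [assuming y > -4]: now 5*log(y + 1) - 5*log(y + 4) + ∫(5/(y - 1)) dy + ∫(3*exp(-y)) dy.
Step 5. Evaluate the standard form [assuming y > 1]: now 5*log(y - 1) + 5*log(y + 1) - 5*log(y + 4) + ∫(3*exp(-y)) dy.
Step 6. Evaluate the standard form: now 5*log(y - 1) + 5*log(y + 1) - 5*log(y + 4) - 3*exp(-y).
Answer: 5*log(y - 1) + 5*log(y + 1) - 5*log(y + 4) - 3*exp(-y).


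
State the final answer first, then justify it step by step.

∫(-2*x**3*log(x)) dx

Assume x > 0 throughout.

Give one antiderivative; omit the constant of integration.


The answer is -x**4*log(x)/2 + x**4/8.
Step 1. Integrate ∫(-2*x**3*log(x)) dx by parts with u = log(x), dv = (-2*x**3) dx, so v = -x**4/2 [assuming x > 0]: now -x**4*log(x)/2 + ∫(x**3/2) dx.
Step 2. Evaluate the standard form: now -x**4*log(x)/2 + x**4/8.
Answer: -x**4*log(x)/2 + x**4/8.


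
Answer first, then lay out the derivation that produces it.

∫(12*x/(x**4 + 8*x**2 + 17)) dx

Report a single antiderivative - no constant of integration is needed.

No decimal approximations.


The answer is 6*atan(x**2 + 4).
Step 1. Substitute u = x**2 + 4, turning ∫(12*x/(x**4 + 8*x**2 + 17)) dx into ∫(6/(u**2 + 1)) du: now ∫(6/(u**2 + 1)) du.
Step 2. Evaluate the standard form: now 6*atan(u).
Step 3. Substitute back u = x**2 + 4: now 6*atan(x**2 + 4).
Answer: 6*atan(x**2 + 4).


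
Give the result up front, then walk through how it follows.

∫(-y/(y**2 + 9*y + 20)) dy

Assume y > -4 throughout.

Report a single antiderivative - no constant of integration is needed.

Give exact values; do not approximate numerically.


The answer is 4*log(y + 4) - 5*log(y + 5).
Step 1. Decompose ∫(-y/(y**2 + 9*y + 20)) dy by partial fractions, -y/(y**2 + 9*y + 20) = -5/(y + 5) + 4/(y + 4): now ∫(4/(y + 4)) dy + ∫(-5/(y + 5)) dy.
Step 2. Evaluate the standard form [assuming y > -4]: now 4*log(y + 4) + ∫(-5/(y + 5)) dy.
Step 3. Evaluate the standard form [assuming y > -5]: now 4*log(y + 4) - 5*log(y + 5).
Answer: 4*log(y + 4) - 5*log(y + 5).


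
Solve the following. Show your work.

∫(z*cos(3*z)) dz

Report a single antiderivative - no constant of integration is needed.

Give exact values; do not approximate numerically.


Step 1. Integrate ∫(z*cos(3*z)) dz by parts with u = z, dv = (cos(3*z)) dz, so v = sin(3*z)/3: now z*sin(3*z)/3 + ∫(-sin(3*z)/3) dz.
Step 2. Evaluate the standard form: now z*sin(3*z)/3 + cos(3*z)/9.
Answer: z*sin(3*z)/3 + cos(3*z)/9.


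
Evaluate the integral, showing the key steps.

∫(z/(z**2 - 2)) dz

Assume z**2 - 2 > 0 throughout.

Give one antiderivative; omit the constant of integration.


Step 1. Substitute u = z**2 - 2, turning ∫(z/(z**2 - 2)) dz into ∫(1/(2*u)) du: now ∫(1/(2*u)) du.
Step 2. Evaluate the standard form [assuming u > 0]: now log(u)/2.
Step 3. Substitute back u = z**2 - 2: now log(z**2 - 2)/2.
Answer: log(z**2 - 2)/2.


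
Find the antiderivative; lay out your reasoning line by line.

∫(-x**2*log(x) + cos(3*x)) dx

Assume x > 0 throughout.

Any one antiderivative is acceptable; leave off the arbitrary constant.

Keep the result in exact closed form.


Step 1. Rewrite: now ∫(-x**2*log(x)) dx + ∫(cos(3*x)) dx.
Step 2. Integrate ∫(-x**2*log(x)) dx by parts with u = log(x), dv = (-x**2) dx, so v = -x**3/3 [assuming x > 0]: now -x**3*log(x)/3 + ∫(x**2/3) dx + ∫(cos(3*x)) dx.
Step 3. Evaluate the standard form: now -x**3*log(x)/3 + x**3/9 + ∫(cos(3*x)) dx.
Step 4. Evaluate the standard form: now -x**3*log(x)/3 + x**3/9 + sin(3*x)/3.
Answer: -x**3*log(x)/3 + x**3/9 + sin(3*x)/3.


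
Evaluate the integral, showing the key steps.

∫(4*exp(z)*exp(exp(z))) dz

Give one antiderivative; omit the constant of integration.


Step 1. Substitute u = exp(z), turning ∫(4*exp(z)*exp(exp(z))) dz into ∫(4*exp(u)) du: now ∫(4*exp(u)) du.
Step 2. Evaluate the standard form: now 4*exp(u).
Step 3. Substitute back u = exp(z): now 4*exp(exp(z)).
Answer: 4*exp(exp(z)).


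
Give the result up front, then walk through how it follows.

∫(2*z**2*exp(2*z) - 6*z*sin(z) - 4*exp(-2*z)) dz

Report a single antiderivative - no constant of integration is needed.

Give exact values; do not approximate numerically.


The answer is z**2*exp(2*z) - z*exp(2*z) + 6*z*cos(z) + exp(2*z)/2 - 6*sin(z) + 2*exp(-2*z).
Step 1. Rewrite: now ∫(-6*z*sin(z)) dz + ∫(2*z**2*exp(2*z)) dz + ∫(-4*exp(-2*z)) dz.
Step 2. Integrate ∫(-6*z*sin(z)) dz by parts with u = z, dv = (-6*sin(z)) dz, so v = 6*cos(z): now 6*z*cos(z) + ∫(2*z**2*exp(2*z)) dz + ∫(-4*exp(-2*z)) dz + ∫(-6*cos(z)) dz.
Step 3. Evaluate the standard form: now 6*z*cos(z) - 6*sin(z) + ∫(2*z**2*exp(2*z)) dz + ∫(-4*exp(-2*z)) dz.
Step 4. Evaluate the standard form: now 6*z*cos(z) - 6*sin(z) + ∫(2*z**2*exp(2*z)) dz + 2*exp(-2*z).
Step 5. Integrate ∫(2*z**2*exp(2*z)) dz by parts with u = z**2, dv = (2*exp(2*z)) dz, so v = exp(2*z): now z**2*exp(2*z) + 6*z*cos(z) - 6*sin(z) + ∫(-2*z*exp(2*z)) dz + 2*exp(-2*z).
Step 6. Integrate ∫(-2*z*exp(2*z)) dz by parts with u = z, dv = (-2*exp(2*z)) dz, so v = -exp(2*z): now z**2*exp(2*z) - z*exp(2*z) + 6*z*cos(z) - 6*sin(z) + ∫(exp(2*z)) dz + 2*exp(-2*z).
Step 7. Evaluate the standard form: now z**2*exp(2*z) - z*exp(2*z) + 6*z*cos(z) + exp(2*z)/2 - 6*sin(z) + 2*exp(-2*z).
Answer: z**2*exp(2*z) - z*exp(2*z) + 6*z*cos(z) + exp(2*z)/2 - 6*sin(z) + 2*exp(-2*z).


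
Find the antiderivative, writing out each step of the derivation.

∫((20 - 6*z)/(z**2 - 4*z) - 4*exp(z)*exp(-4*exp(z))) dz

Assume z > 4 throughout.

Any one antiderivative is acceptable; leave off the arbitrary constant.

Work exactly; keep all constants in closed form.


Step 1. Rewrite: now ∫((20 - 6*z)/(z**2 - 4*z)) dz + ∫(-4*exp(z)*exp(-4*exp(z))) dz.
Step 2. Substitute u = exp(z), turning ∫(-4*exp(z)*exp(-4*exp(z))) dz into ∫(-4*exp(-4*u)) du: now ∫((20 - 6*z)/(z**2 - 4*z)) dz + ∫(-4*exp(-4*u)) du.
Step 3. Evaluate the standard form: now ∫((20 - 6*z)/(z**2 - 4*z)) dz + exp(-4*u).
Step 4. Substitute back u = exp(z): now ∫((20 - 6*z)/(z**2 - 4*z)) dz + exp(-4*exp(z)).
Step 5. Decompose ∫((20 - 6*z)/(z**2 - 4*z)) dz by partial fractions, (20 - 6*z)/(z**2 - 4*z) = -1/(z - 4) - 5/z: now ∫(-5/z) dz + ∫(-1/(z - 4)) dz + exp(-4*exp(z)).
Step 6. Evaluate the standard form [assuming z > 0]: now -5*log(z) + ∫(-1/(z - 4)) dz + exp(-4*exp(z)).
Step 7. Evaluate the standard form [assuming z > 4]: now -5*log(z) - log(z - 4) + exp(-4*exp(z)).
Answer: -5*log(z) - log(z - 4) + exp(-4*exp(z)).
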